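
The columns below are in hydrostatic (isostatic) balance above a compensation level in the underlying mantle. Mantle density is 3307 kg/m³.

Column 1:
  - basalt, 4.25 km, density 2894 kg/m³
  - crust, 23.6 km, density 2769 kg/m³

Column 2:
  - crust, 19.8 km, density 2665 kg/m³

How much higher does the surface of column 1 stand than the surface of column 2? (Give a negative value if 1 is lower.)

For any compensation level in the mantle, the mantle terms cancel and isostasy reduces to e = (Σt_1 − Σt_2) − (Σ(ρt)_1 − Σ(ρt)_2) / ρ_m.
Σt_1 = 27.85 km; Σt_2 = 19.8 km; Σ(ρt)_1 = 77647.9; Σ(ρt)_2 = 52767 (in km·kg/m³).
e = (27.85 − 19.8) − (77647.9 − 52767) / 3307 = 0.526 km.

0.526 km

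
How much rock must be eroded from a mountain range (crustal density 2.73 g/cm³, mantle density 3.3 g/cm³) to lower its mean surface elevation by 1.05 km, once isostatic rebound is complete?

Net drop Δ = e − u = e − e ρ_c/ρ_m = e (ρ_m − ρ_c)/ρ_m.
e = Δ ρ_m/(ρ_m − ρ_c) = 1.05 km × 3.3/0.57 = 6.08 km.

6.08 km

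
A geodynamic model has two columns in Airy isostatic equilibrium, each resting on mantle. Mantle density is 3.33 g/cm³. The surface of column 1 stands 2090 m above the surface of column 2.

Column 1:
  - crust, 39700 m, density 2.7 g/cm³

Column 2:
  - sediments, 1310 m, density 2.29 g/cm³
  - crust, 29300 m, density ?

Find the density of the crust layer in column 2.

Take the compensation level at the base of the deeper column (depth z_c below the surface of column 1) and equate Σ ρ_i t_i down to z_c; mantle fills any gap and the z_c terms cancel.
Column 1: 39700×2.7 + (z_c − 39700)×3.33
Column 2: 2090×0 + 1310×2.29 + 29300×ρ + (z_c − 2090 − 30610)×3.33
The z_c×3.33 term appears on both sides and cancels. Collect the known terms of each column as K = Σ(ρt)_known − 3.33 × (depth of known layers): K_1 = 107190 − 3.33×39700 = −25011; K_2 = 2999.9 − 3.33×(2090 + 30610) = −105891.1.
Balance: K_1 = K_2 + 29300×ρ, so ρ = (K_1 − K_2)/29300 = 80880.1/29300 = 2.76 g/cm³.

2.76 g/cm³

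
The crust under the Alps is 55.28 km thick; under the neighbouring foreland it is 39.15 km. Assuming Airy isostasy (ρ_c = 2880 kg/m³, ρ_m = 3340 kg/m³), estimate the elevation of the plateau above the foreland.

Excess crust Δ = 55.28 km − 39.15 km = 16.13 km, split between elevation h and root r with h + r = Δ.
Airy balance ρ_c h = (ρ_m − ρ_c) r gives r = h ρ_c/(ρ_m − ρ_c), so h (1 + ρ_c/(ρ_m − ρ_c)) = Δ, i.e. h = Δ (ρ_m − ρ_c)/ρ_m.
h = 16.13 km × 460/3340 = 2.22 km.

2.22 km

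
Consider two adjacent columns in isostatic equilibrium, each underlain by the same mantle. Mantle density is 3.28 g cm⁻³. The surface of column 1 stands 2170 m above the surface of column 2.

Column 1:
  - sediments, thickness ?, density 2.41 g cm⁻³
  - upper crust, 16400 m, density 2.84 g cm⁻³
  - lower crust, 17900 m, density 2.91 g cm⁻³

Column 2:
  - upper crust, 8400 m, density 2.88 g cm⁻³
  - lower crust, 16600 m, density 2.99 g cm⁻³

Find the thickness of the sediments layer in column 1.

Take the compensation level at the base of the deeper column (depth z_c below the surface of column 1) and equate Σ ρ_i t_i down to z_c; mantle fills any gap and the z_c terms cancel.
Column 1: x×2.41 + 16400×2.84 + 17900×2.91 + (z_c − 34300 − x)×3.28
Column 2: 2170×0 + 8400×2.88 + 16600×2.99 + (z_c − 2170 − 25000)×3.28
The z_c×3.28 term appears on both sides and cancels. Collect the known terms of each column as K = Σ(ρt)_known − 3.28 × (depth of known layers): K_1 = 98665 − 3.28×34300 = −13839; K_2 = 73826 − 3.28×(2170 + 25000) = −15291.6.
Balance: K_1 − x×(3.28 − 2.41) = K_2, so x = (K_1 − K_2)/(3.28 − 2.41) = 1452.6/0.87 = 1670 m.

1670 m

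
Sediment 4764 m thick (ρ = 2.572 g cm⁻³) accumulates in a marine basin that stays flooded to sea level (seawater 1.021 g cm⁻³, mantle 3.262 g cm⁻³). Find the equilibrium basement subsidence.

Submarine loading: the sediment displaces seawater, and the subsidence is in turn flooded, so s (ρ_m − ρ_w) = t (ρ_sed − ρ_w).
s = 4764 m × (2.572 − 1.021) / (3.262 − 1.021) = 3300 m.

3300 m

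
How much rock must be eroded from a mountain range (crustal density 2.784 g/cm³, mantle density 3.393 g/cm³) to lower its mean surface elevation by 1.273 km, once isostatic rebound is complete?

7.09 km

Net drop Δ = e − u = e − e ρ_c/ρ_m = e (ρ_m − ρ_c)/ρ_m.
e = Δ ρ_m/(ρ_m − ρ_c) = 1.273 km × 3.393/0.609 = 7.09 km.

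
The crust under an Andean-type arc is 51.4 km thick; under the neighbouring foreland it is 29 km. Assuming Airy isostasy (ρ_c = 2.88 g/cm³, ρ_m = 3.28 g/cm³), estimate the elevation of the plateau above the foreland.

Excess crust Δ = 51.4 km − 29 km = 22.4 km, split between elevation h and root r with h + r = Δ.
Airy balance ρ_c h = (ρ_m − ρ_c) r gives r = h ρ_c/(ρ_m − ρ_c), so h (1 + ρ_c/(ρ_m − ρ_c)) = Δ, i.e. h = Δ (ρ_m − ρ_c)/ρ_m.
h = 22.4 km × 0.4/3.28 = 2.73 km.

2.73 km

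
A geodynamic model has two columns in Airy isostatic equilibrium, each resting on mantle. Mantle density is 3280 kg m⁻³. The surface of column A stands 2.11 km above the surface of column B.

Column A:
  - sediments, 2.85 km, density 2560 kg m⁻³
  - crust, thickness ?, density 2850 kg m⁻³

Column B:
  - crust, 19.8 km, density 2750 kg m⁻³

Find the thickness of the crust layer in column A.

Take the compensation level at the base of the deeper column (depth z_c below the surface of column A) and equate Σ ρ_i t_i down to z_c; mantle fills any gap and the z_c terms cancel.
Column A: 2.85×2560 + x×2850 + (z_c − 2.85 − x)×3280
Column B: 2.11×0 + 19.8×2750 + (z_c − 2.11 − 19.8)×3280
The z_c×3280 term appears on both sides and cancels. Collect the known terms of each column as K = Σ(ρt)_known − 3280 × (depth of known layers): K_A = 7296 − 3280×2.85 = −2052; K_B = 54450 − 3280×(2.11 + 19.8) = −17414.8.
Balance: K_A − x×(3280 − 2850) = K_B, so x = (K_A − K_B)/(3280 − 2850) = 15362.8/430 = 35.7 km.

35.7 km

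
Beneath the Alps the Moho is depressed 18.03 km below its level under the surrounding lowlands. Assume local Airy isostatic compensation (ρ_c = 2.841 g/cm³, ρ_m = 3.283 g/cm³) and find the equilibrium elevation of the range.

Balancing pressure at the compensation depth: ρ_c h = (ρ_m − ρ_c) r.
h = r (ρ_m − ρ_c) / ρ_c = 18.03 km × (3.283 − 2.841) / 2.841 = 2.81 km.

2.81 km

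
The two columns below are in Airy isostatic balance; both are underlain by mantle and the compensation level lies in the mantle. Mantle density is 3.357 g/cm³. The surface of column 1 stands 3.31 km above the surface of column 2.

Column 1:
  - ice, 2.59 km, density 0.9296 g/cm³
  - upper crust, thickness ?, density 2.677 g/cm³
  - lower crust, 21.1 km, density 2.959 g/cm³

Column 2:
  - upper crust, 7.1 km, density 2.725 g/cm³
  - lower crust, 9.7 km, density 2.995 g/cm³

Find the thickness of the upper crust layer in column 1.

Take the compensation level at the base of the deeper column (depth z_c below the surface of column 1) and equate Σ ρ_i t_i down to z_c; mantle fills any gap and the z_c terms cancel.
Column 1: 2.59×0.9296 + x×2.677 + 21.1×2.959 + (z_c − 23.69 − x)×3.357
Column 2: 3.31×0 + 7.1×2.725 + 9.7×2.995 + (z_c − 3.31 − 16.8)×3.357
The z_c×3.357 term appears on both sides and cancels. Collect the known terms of each column as K = Σ(ρt)_known − 3.357 × (depth of known layers): K_1 = 64.842564 − 3.357×23.69 = −14.684766; K_2 = 48.399 − 3.357×(3.31 + 16.8) = −19.11027.
Balance: K_1 − x×(3.357 − 2.677) = K_2, so x = (K_1 − K_2)/(3.357 − 2.677) = 4.4255/0.68 = 6.51 km.

6.51 km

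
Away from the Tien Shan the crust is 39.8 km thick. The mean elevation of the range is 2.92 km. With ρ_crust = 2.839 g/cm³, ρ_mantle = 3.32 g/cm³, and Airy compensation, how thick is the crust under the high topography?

Root depth r = h ρ_c / (ρ_m − ρ_c) = 2.92 km × 2.839 / 0.481 = 17.23 km.
Total thickness = T + h + r = 39.8 km + 2.92 km + 17.23 km = 60 km.

60 km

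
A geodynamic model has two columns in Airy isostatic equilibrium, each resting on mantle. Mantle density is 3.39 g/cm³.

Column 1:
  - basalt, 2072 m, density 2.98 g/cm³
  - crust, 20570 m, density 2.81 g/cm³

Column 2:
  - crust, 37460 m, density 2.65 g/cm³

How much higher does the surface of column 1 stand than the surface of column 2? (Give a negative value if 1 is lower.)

−4410 m

For any compensation level in the mantle, the mantle terms cancel and isostasy reduces to e = (Σt_1 − Σt_2) − (Σ(ρt)_1 − Σ(ρt)_2) / ρ_m.
Σt_1 = 22642 m; Σt_2 = 37460 m; Σ(ρt)_1 = 63976.26; Σ(ρt)_2 = 99269 (in m·g/cm³).
e = (22642 − 37460) − (63976.26 − 99269) / 3.39 = −4410 m.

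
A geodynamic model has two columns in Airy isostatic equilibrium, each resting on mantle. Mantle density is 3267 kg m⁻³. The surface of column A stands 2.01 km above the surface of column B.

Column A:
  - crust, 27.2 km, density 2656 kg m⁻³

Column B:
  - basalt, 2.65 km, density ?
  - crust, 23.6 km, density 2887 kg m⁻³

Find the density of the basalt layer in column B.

Take the compensation level at the base of the deeper column (depth z_c below the surface of column A) and equate Σ ρ_i t_i down to z_c; mantle fills any gap and the z_c terms cancel.
Column A: 27.2×2656 + (z_c − 27.2)×3267
Column B: 2.01×0 + 2.65×ρ + 23.6×2887 + (z_c − 2.01 − 26.25)×3267
The z_c×3267 term appears on both sides and cancels. Collect the known terms of each column as K = Σ(ρt)_known − 3267 × (depth of known layers): K_A = 72243.2 − 3267×27.2 = −16619.2; K_B = 68133.2 − 3267×(2.01 + 26.25) = −24192.22.
Balance: K_A = K_B + 2.65×ρ, so ρ = (K_A − K_B)/2.65 = 7573.02/2.65 = 2860 kg m⁻³.

2860 kg m⁻³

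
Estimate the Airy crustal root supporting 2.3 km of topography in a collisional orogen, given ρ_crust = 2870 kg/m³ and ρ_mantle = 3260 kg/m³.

16.9 km

By Archimedes' principle applied to the lithosphere: the weight of the topography is balanced by the buoyancy of the root, ρ_c h = (ρ_m − ρ_c) r.
r = h · ρ_c / (ρ_m − ρ_c) = 2.3 km × 2870 / (3260 − 2870) = 16.9 km.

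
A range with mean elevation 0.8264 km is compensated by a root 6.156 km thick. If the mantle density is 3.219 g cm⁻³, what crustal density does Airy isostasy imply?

2.84 g cm⁻³

ρ_c h = (ρ_m − ρ_c) r → ρ_c (h + r) = ρ_m r → ρ_c = ρ_m r / (h + r).
ρ_c = 3.219 × 6.156 km / (0.8264 km + 6.156 km) = 2.84 g cm⁻³.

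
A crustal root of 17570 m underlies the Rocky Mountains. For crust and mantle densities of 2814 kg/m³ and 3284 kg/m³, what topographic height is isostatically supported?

2930 m

In Airy isostatic equilibrium: ρ_c h = (ρ_m − ρ_c) r.
h = r (ρ_m − ρ_c) / ρ_c = 17570 m × (3284 − 2814) / 2814 = 2930 m.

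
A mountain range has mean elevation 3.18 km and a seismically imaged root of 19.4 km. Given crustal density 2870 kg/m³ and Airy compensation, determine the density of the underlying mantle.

Airy balance: ρ_c h = (ρ_m − ρ_c) r → ρ_m = ρ_c (1 + h/r).
ρ_m = 2870 × (1 + 3.18 km/19.4 km) = 3340 kg/m³.

3340 kg/m³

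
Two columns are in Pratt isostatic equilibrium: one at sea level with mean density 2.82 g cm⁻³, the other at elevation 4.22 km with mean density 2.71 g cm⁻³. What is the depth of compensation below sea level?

104 km

ρ_ref D = ρ (D + h) → D (ρ_ref − ρ) = ρ h.
D = ρ h/(ρ_ref − ρ) = 2.71 × 4.22 km/(2.82 − 2.71) = 104 km.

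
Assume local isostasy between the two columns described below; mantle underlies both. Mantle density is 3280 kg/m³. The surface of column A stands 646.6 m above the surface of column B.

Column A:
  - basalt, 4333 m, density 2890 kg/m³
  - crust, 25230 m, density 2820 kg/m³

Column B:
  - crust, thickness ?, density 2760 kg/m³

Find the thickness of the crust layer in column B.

21500 m

Take the compensation level at the base of the deeper column (depth z_c below the surface of column A) and equate Σ ρ_i t_i down to z_c; mantle fills any gap and the z_c terms cancel.
Column A: 4333×2890 + 25230×2820 + (z_c − 29563)×3280
Column B: 646.6×0 + x×2760 + (z_c − 646.6 − 0 − x)×3280
The z_c×3280 term appears on both sides and cancels. Collect the known terms of each column as K = Σ(ρt)_known − 3280 × (depth of known layers): K_A = 83670970 − 3280×29563 = −13295670; K_B = 0 − 3280×(646.6 + 0) = −2120848.
Balance: K_A = K_B − x×(3280 − 2760), so x = (K_B − K_A)/(3280 − 2760) = 11174800/520 = 21500 m.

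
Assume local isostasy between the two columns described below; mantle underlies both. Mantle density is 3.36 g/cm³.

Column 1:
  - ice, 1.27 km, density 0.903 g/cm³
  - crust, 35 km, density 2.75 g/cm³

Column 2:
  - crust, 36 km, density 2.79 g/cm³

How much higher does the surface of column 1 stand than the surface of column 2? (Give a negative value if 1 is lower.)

For any compensation level in the mantle, the mantle terms cancel and isostasy reduces to e = (Σt_1 − Σt_2) − (Σ(ρt)_1 − Σ(ρt)_2) / ρ_m.
Σt_1 = 36.27 km; Σt_2 = 36 km; Σ(ρt)_1 = 97.39681; Σ(ρt)_2 = 100.44 (in km·g/cm³).
e = (36.27 − 36) − (97.39681 − 100.44) / 3.36 = 1.18 km.

1.18 km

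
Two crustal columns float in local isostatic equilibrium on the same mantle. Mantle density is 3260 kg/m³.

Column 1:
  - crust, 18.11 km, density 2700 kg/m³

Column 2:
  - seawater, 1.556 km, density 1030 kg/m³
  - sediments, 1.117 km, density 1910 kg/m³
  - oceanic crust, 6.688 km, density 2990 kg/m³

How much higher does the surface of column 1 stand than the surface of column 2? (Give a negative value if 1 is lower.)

1.03 km

For any compensation level in the mantle, the mantle terms cancel and isostasy reduces to e = (Σt_1 − Σt_2) − (Σ(ρt)_1 − Σ(ρt)_2) / ρ_m.
Σt_1 = 18.11 km; Σt_2 = 9.361 km; Σ(ρt)_1 = 48897; Σ(ρt)_2 = 23733.27 (in km·kg/m³).
e = (18.11 − 9.361) − (48897 − 23733.27) / 3260 = 1.03 km.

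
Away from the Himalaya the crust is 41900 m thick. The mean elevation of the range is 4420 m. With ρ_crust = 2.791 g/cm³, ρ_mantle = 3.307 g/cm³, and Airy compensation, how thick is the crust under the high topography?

Root depth r = h ρ_c / (ρ_m − ρ_c) = 4420 m × 2.791 / 0.516 = 23910 m.
Total thickness = T + h + r = 41900 m + 4420 m + 23910 m = 70200 m.

70200 m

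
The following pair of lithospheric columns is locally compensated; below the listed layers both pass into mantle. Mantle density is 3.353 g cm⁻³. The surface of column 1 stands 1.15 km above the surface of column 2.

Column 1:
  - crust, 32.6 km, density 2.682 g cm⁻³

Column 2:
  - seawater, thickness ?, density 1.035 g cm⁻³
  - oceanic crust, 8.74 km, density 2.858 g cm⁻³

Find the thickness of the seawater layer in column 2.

5.91 km

Take the compensation level at the base of the deeper column (depth z_c below the surface of column 1) and equate Σ ρ_i t_i down to z_c; mantle fills any gap and the z_c terms cancel.
Column 1: 32.6×2.682 + (z_c − 32.6)×3.353
Column 2: 1.15×0 + x×1.035 + 8.74×2.858 + (z_c − 1.15 − 8.74 − x)×3.353
The z_c×3.353 term appears on both sides and cancels. Collect the known terms of each column as K = Σ(ρt)_known − 3.353 × (depth of known layers): K_1 = 87.4332 − 3.353×32.6 = −21.8746; K_2 = 24.97892 − 3.353×(1.15 + 8.74) = −8.18225.
Balance: K_1 = K_2 − x×(3.353 − 1.035), so x = (K_2 − K_1)/(3.353 − 1.035) = 13.6923/2.318 = 5.91 km.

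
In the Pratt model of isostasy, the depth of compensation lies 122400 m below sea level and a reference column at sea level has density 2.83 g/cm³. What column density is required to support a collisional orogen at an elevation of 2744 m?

Pratt balance: ρ_ref D = ρ (D + h).
ρ = ρ_ref D/(D + h) = 2.83 × 122400 m/(122400 m + 2744 m) = 2.77 g/cm³.

2.77 g/cm³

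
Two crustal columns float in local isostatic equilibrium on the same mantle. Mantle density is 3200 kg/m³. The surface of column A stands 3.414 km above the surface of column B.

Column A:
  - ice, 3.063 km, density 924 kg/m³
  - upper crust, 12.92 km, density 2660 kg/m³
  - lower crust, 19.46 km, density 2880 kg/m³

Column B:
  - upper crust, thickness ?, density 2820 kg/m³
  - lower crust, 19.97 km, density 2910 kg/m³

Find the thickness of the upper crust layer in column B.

Take the compensation level at the base of the deeper column (depth z_c below the surface of column A) and equate Σ ρ_i t_i down to z_c; mantle fills any gap and the z_c terms cancel.
Column A: 3.063×924 + 12.92×2660 + 19.46×2880 + (z_c − 35.443)×3200
Column B: 3.414×0 + x×2820 + 19.97×2910 + (z_c − 3.414 − 19.97 − x)×3200
The z_c×3200 term appears on both sides and cancels. Collect the known terms of each column as K = Σ(ρt)_known − 3200 × (depth of known layers): K_A = 93242.212 − 3200×35.443 = −20175.388; K_B = 58112.7 − 3200×(3.414 + 19.97) = −16716.1.
Balance: K_A = K_B − x×(3200 − 2820), so x = (K_B − K_A)/(3200 − 2820) = 3459.29/380 = 9.1 km.

9.1 km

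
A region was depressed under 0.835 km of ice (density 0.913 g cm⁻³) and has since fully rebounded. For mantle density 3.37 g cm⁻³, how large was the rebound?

Removing the load lets mantle flow back in; uplift u satisfies ρ_ice t = ρ_m u.
u = t ρ_ice/ρ_m = 0.835 km × 0.913/3.37 = 0.226 km.

0.226 km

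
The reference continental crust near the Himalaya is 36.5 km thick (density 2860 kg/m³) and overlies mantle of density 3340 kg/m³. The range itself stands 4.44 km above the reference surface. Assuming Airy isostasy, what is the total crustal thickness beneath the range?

67.4 km

Root depth r = h ρ_c / (ρ_m − ρ_c) = 4.44 km × 2860 / 480 = 26.45 km.
Total thickness = T + h + r = 36.5 km + 4.44 km + 26.45 km = 67.4 km.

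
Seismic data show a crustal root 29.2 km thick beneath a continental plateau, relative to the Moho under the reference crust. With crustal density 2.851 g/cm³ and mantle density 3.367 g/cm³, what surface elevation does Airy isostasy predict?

Isostatic balance requires: ρ_c h = (ρ_m − ρ_c) r.
h = r (ρ_m − ρ_c) / ρ_c = 29.2 km × (3.367 − 2.851) / 2.851 = 5.28 km.

5.28 km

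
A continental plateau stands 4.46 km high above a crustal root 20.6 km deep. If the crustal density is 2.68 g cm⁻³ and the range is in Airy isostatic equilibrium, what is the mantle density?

3.26 g cm⁻³

Airy balance: ρ_c h = (ρ_m − ρ_c) r → ρ_m = ρ_c (1 + h/r).
ρ_m = 2.68 × (1 + 4.46 km/20.6 km) = 3.26 g cm⁻³.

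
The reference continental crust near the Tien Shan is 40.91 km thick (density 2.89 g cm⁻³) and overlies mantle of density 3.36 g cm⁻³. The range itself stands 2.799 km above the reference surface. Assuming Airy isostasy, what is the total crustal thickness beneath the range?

Root depth r = h ρ_c / (ρ_m − ρ_c) = 2.799 km × 2.89 / 0.47 = 17.21 km.
Total thickness = T + h + r = 40.91 km + 2.799 km + 17.21 km = 60.9 km.

60.9 km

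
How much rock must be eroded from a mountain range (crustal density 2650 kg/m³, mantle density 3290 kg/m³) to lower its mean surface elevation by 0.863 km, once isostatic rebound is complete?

Net drop Δ = e − u = e − e ρ_c/ρ_m = e (ρ_m − ρ_c)/ρ_m.
e = Δ ρ_m/(ρ_m − ρ_c) = 0.863 km × 3290/640 = 4.44 km.

4.44 km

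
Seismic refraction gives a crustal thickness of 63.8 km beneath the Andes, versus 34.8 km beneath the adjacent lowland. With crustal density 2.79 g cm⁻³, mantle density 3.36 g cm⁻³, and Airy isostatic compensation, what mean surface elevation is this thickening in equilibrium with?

4.92 km

Excess crust Δ = 63.8 km − 34.8 km = 29 km, split between elevation h and root r with h + r = Δ.
Airy balance ρ_c h = (ρ_m − ρ_c) r gives r = h ρ_c/(ρ_m − ρ_c), so h (1 + ρ_c/(ρ_m − ρ_c)) = Δ, i.e. h = Δ (ρ_m − ρ_c)/ρ_m.
h = 29 km × 0.57/3.36 = 4.92 km.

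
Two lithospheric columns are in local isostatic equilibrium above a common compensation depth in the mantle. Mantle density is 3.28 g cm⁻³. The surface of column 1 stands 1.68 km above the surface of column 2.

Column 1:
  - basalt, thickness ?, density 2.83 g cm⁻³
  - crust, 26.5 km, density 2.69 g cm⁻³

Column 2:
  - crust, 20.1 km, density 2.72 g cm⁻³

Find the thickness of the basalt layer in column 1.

2.51 km

Take the compensation level at the base of the deeper column (depth z_c below the surface of column 1) and equate Σ ρ_i t_i down to z_c; mantle fills any gap and the z_c terms cancel.
Column 1: x×2.83 + 26.5×2.69 + (z_c − 26.5 − x)×3.28
Column 2: 1.68×0 + 20.1×2.72 + (z_c − 1.68 − 20.1)×3.28
The z_c×3.28 term appears on both sides and cancels. Collect the known terms of each column as K = Σ(ρt)_known − 3.28 × (depth of known layers): K_1 = 71.285 − 3.28×26.5 = −15.635; K_2 = 54.672 − 3.28×(1.68 + 20.1) = −16.7664.
Balance: K_1 − x×(3.28 − 2.83) = K_2, so x = (K_1 − K_2)/(3.28 − 2.83) = 1.1314/0.45 = 2.51 km.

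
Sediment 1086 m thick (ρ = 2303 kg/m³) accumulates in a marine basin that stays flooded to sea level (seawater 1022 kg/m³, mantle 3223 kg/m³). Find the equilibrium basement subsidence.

Submarine loading: the sediment displaces seawater, and the subsidence is in turn flooded, so s (ρ_m − ρ_w) = t (ρ_sed − ρ_w).
s = 1086 m × (2303 − 1022) / (3223 − 1022) = 632 m.

632 m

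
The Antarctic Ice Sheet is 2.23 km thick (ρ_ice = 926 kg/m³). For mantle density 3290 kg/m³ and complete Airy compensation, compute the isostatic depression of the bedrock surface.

0.628 km

Equating mass per unit area of the two columns: the ice load ρ_ice t is balanced by mantle displaced below, ρ_m s.
s = t ρ_ice / ρ_m = 2.23 km × 926/3290 = 0.628 km.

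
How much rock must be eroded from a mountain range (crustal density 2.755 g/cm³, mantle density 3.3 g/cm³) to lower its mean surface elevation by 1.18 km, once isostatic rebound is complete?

7.14 km

Net drop Δ = e − u = e − e ρ_c/ρ_m = e (ρ_m − ρ_c)/ρ_m.
e = Δ ρ_m/(ρ_m − ρ_c) = 1.18 km × 3.3/0.545 = 7.14 km.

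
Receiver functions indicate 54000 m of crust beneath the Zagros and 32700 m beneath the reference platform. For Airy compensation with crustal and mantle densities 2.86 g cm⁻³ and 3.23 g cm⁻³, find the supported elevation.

Excess crust Δ = 54000 m − 32700 m = 21300 m, split between elevation h and root r with h + r = Δ.
Airy balance ρ_c h = (ρ_m − ρ_c) r gives r = h ρ_c/(ρ_m − ρ_c), so h (1 + ρ_c/(ρ_m − ρ_c)) = Δ, i.e. h = Δ (ρ_m − ρ_c)/ρ_m.
h = 21300 m × 0.37/3.23 = 2440 m.

2440 m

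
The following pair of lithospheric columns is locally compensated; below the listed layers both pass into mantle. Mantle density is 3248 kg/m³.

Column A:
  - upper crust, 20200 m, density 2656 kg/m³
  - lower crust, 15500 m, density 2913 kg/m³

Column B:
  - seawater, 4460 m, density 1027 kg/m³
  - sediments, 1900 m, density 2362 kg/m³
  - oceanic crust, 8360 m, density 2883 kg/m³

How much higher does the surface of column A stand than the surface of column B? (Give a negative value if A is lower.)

773 m

For any compensation level in the mantle, the mantle terms cancel and isostasy reduces to e = (Σt_A − Σt_B) − (Σ(ρt)_A − Σ(ρt)_B) / ρ_m.
Σt_A = 35700 m; Σt_B = 14720 m; Σ(ρt)_A = 98802700; Σ(ρt)_B = 33170100 (in m·kg/m³).
e = (35700 − 14720) − (98802700 − 33170100) / 3248 = 773 m.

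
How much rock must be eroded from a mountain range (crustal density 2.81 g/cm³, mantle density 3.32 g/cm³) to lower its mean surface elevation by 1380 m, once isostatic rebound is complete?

Net drop Δ = e − u = e − e ρ_c/ρ_m = e (ρ_m − ρ_c)/ρ_m.
e = Δ ρ_m/(ρ_m − ρ_c) = 1380 m × 3.32/0.51 = 8980 m.

8980 m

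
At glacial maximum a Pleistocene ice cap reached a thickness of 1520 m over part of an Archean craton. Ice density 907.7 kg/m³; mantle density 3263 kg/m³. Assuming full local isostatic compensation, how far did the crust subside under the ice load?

In Airy isostatic equilibrium: the ice load ρ_ice t is balanced by mantle displaced below, ρ_m s.
s = t ρ_ice / ρ_m = 1520 m × 907.7/3263 = 423 m.

423 m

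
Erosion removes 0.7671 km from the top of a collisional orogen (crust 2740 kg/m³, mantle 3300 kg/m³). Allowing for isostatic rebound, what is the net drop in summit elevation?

Rebound u = e ρ_c/ρ_m = 0.7671 km × 2740/3300 = 0.6369 km.
Net surface drop = e − u = 0.7671 km − 0.6369 km = e (ρ_m − ρ_c)/ρ_m = 0.13 km.

0.13 km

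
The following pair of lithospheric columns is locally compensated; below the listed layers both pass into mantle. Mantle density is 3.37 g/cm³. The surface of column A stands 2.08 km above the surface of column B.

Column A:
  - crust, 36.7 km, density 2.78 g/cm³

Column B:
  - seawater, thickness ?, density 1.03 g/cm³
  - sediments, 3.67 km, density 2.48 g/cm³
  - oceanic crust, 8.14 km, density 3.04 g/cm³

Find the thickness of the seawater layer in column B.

Take the compensation level at the base of the deeper column (depth z_c below the surface of column A) and equate Σ ρ_i t_i down to z_c; mantle fills any gap and the z_c terms cancel.
Column A: 36.7×2.78 + (z_c − 36.7)×3.37
Column B: 2.08×0 + x×1.03 + 3.67×2.48 + 8.14×3.04 + (z_c − 2.08 − 11.81 − x)×3.37
The z_c×3.37 term appears on both sides and cancels. Collect the known terms of each column as K = Σ(ρt)_known − 3.37 × (depth of known layers): K_A = 102.026 − 3.37×36.7 = −21.653; K_B = 33.8472 − 3.37×(2.08 + 11.81) = −12.9621.
Balance: K_A = K_B − x×(3.37 − 1.03), so x = (K_B − K_A)/(3.37 − 1.03) = 8.6909/2.34 = 3.71 km.

3.71 km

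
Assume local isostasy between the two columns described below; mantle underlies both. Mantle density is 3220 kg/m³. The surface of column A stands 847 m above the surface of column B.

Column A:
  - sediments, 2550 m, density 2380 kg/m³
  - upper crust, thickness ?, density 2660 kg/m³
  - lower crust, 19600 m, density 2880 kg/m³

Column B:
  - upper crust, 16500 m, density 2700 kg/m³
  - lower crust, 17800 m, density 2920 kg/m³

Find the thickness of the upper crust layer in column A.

14000 m

Take the compensation level at the base of the deeper column (depth z_c below the surface of column A) and equate Σ ρ_i t_i down to z_c; mantle fills any gap and the z_c terms cancel.
Column A: 2550×2380 + x×2660 + 19600×2880 + (z_c − 22150 − x)×3220
Column B: 847×0 + 16500×2700 + 17800×2920 + (z_c − 847 − 34300)×3220
The z_c×3220 term appears on both sides and cancels. Collect the known terms of each column as K = Σ(ρt)_known − 3220 × (depth of known layers): K_A = 62517000 − 3220×22150 = −8806000; K_B = 96526000 − 3220×(847 + 34300) = −16647340.
Balance: K_A − x×(3220 − 2660) = K_B, so x = (K_A − K_B)/(3220 − 2660) = 7841340/560 = 14000 m.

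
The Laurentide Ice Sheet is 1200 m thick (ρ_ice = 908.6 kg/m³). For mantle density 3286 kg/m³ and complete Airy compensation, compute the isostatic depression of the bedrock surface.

332 m

Isostatic balance requires: the ice load ρ_ice t is balanced by mantle displaced below, ρ_m s.
s = t ρ_ice / ρ_m = 1200 m × 908.6/3286 = 332 m.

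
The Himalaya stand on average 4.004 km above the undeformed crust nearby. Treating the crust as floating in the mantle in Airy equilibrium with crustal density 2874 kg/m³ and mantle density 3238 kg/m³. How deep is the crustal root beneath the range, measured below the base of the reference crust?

In Airy isostatic equilibrium: the weight of the topography is balanced by the buoyancy of the root, ρ_c h = (ρ_m − ρ_c) r.
r = h · ρ_c / (ρ_m − ρ_c) = 4.004 km × 2874 / (3238 − 2874) = 31.6 km.

31.6 km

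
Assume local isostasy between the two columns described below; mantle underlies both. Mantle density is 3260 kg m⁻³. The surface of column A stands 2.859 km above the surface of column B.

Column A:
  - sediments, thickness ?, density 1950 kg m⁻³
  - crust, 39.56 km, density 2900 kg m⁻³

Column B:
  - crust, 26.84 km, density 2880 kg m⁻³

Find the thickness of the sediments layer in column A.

4.03 km

Take the compensation level at the base of the deeper column (depth z_c below the surface of column A) and equate Σ ρ_i t_i down to z_c; mantle fills any gap and the z_c terms cancel.
Column A: x×1950 + 39.56×2900 + (z_c − 39.56 − x)×3260
Column B: 2.859×0 + 26.84×2880 + (z_c − 2.859 − 26.84)×3260
The z_c×3260 term appears on both sides and cancels. Collect the known terms of each column as K = Σ(ρt)_known − 3260 × (depth of known layers): K_A = 114724 − 3260×39.56 = −14241.6; K_B = 77299.2 − 3260×(2.859 + 26.84) = −19519.54.
Balance: K_A − x×(3260 − 1950) = K_B, so x = (K_A − K_B)/(3260 − 1950) = 5277.94/1310 = 4.03 km.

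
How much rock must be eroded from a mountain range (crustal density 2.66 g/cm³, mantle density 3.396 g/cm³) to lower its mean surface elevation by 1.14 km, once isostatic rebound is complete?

Net drop Δ = e − u = e − e ρ_c/ρ_m = e (ρ_m − ρ_c)/ρ_m.
e = Δ ρ_m/(ρ_m − ρ_c) = 1.14 km × 3.396/0.736 = 5.26 km.

5.26 km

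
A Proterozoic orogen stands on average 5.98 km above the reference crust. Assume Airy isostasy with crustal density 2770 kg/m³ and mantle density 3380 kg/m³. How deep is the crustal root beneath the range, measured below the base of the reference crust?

27.2 km

Equating mass per unit area of the two columns: the weight of the topography is balanced by the buoyancy of the root, ρ_c h = (ρ_m − ρ_c) r.
r = h · ρ_c / (ρ_m − ρ_c) = 5.98 km × 2770 / (3380 − 2770) = 27.2 km.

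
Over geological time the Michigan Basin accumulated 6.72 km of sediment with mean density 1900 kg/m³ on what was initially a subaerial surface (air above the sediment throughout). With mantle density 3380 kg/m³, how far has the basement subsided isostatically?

3.78 km

Subaerial load: s = t ρ_sed / ρ_m = 6.72 km × 1900/3380 = 3.78 km.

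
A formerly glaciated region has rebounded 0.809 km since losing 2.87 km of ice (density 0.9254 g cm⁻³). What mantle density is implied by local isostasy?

3.28 g cm⁻³

ρ_m = ρ_ice t / u = 0.9254 × 2.87 km/0.809 km = 3.28 g cm⁻³.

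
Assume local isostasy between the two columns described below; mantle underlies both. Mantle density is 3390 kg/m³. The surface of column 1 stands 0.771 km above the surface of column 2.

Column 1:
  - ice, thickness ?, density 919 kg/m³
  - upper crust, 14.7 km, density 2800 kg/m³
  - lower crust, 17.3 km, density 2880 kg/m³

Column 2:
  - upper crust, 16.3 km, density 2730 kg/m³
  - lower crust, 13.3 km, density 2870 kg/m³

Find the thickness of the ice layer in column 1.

Take the compensation level at the base of the deeper column (depth z_c below the surface of column 1) and equate Σ ρ_i t_i down to z_c; mantle fills any gap and the z_c terms cancel.
Column 1: x×919 + 14.7×2800 + 17.3×2880 + (z_c − 32 − x)×3390
Column 2: 0.771×0 + 16.3×2730 + 13.3×2870 + (z_c − 0.771 − 29.6)×3390
The z_c×3390 term appears on both sides and cancels. Collect the known terms of each column as K = Σ(ρt)_known − 3390 × (depth of known layers): K_1 = 90984 − 3390×32 = −17496; K_2 = 82670 − 3390×(0.771 + 29.6) = −20287.69.
Balance: K_1 − x×(3390 − 919) = K_2, so x = (K_1 − K_2)/(3390 − 919) = 2791.69/2471 = 1.13 km.

1.13 km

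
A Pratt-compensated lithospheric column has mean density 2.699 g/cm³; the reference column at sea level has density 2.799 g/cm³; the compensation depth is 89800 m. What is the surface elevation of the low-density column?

ρ_ref D = ρ (D + h) → h = D (ρ_ref − ρ)/ρ.
h = 89800 m × (2.799 − 2.699)/2.699 = 3330 m.

3330 m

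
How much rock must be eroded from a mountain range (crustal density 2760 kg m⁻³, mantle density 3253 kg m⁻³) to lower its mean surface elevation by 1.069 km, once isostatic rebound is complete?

Net drop Δ = e − u = e − e ρ_c/ρ_m = e (ρ_m − ρ_c)/ρ_m.
e = Δ ρ_m/(ρ_m − ρ_c) = 1.069 km × 3253/493 = 7.05 km.

7.05 km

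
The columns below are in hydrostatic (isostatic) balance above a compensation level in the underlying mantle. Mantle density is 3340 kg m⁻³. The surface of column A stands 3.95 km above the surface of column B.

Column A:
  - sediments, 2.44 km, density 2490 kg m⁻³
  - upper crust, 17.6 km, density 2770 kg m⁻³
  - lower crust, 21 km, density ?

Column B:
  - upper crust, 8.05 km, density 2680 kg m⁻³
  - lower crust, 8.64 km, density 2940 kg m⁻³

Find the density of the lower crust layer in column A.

2870 kg m⁻³

Take the compensation level at the base of the deeper column (depth z_c below the surface of column A) and equate Σ ρ_i t_i down to z_c; mantle fills any gap and the z_c terms cancel.
Column A: 2.44×2490 + 17.6×2770 + 21×ρ + (z_c − 41.04)×3340
Column B: 3.95×0 + 8.05×2680 + 8.64×2940 + (z_c − 3.95 − 16.69)×3340
The z_c×3340 term appears on both sides and cancels. Collect the known terms of each column as K = Σ(ρt)_known − 3340 × (depth of known layers): K_A = 54827.6 − 3340×41.04 = −82246; K_B = 46975.6 − 3340×(3.95 + 16.69) = −21962.
Balance: K_A + 21×ρ = K_B, so ρ = (K_B − K_A)/21 = 60284/21 = 2870 kg m⁻³.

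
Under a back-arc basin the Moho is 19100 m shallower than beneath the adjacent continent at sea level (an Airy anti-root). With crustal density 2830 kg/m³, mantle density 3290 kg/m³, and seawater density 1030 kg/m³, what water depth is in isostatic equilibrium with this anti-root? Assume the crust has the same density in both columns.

Replacing a thickness d of crust by seawater at the top must be balanced by replacing crust with mantle at the base: d (ρ_c − ρ_w) = a (ρ_m − ρ_c).
d = a (ρ_m − ρ_c)/(ρ_c − ρ_w) = 19100 m × 460/1800 = 4880 m.

4880 m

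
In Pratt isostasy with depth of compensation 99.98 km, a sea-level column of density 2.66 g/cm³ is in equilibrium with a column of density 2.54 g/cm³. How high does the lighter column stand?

4.72 km

ρ_ref D = ρ (D + h) → h = D (ρ_ref − ρ)/ρ.
h = 99.98 km × (2.66 − 2.54)/2.54 = 4.72 km.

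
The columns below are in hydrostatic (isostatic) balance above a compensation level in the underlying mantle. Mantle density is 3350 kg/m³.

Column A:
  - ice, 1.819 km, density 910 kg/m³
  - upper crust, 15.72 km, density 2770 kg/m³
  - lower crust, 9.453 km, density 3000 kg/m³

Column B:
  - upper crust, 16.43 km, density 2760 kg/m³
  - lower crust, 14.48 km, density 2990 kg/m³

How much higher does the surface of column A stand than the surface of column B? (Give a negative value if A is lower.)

0.584 km

For any compensation level in the mantle, the mantle terms cancel and isostasy reduces to e = (Σt_A − Σt_B) − (Σ(ρt)_A − Σ(ρt)_B) / ρ_m.
Σt_A = 26.992 km; Σt_B = 30.91 km; Σ(ρt)_A = 73558.69; Σ(ρt)_B = 88642 (in km·kg/m³).
e = (26.992 − 30.91) − (73558.69 − 88642) / 3350 = 0.584 km.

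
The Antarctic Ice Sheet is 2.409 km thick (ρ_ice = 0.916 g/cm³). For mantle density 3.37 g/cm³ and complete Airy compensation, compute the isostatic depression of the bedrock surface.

Isostatic balance requires: the ice load ρ_ice t is balanced by mantle displaced below, ρ_m s.
s = t ρ_ice / ρ_m = 2.409 km × 0.916/3.37 = 0.655 km.

0.655 km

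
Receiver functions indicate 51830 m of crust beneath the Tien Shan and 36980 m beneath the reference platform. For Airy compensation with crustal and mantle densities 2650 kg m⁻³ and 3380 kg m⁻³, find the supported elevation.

Excess crust Δ = 51830 m − 36980 m = 14850 m, split between elevation h and root r with h + r = Δ.
Airy balance ρ_c h = (ρ_m − ρ_c) r gives r = h ρ_c/(ρ_m − ρ_c), so h (1 + ρ_c/(ρ_m − ρ_c)) = Δ, i.e. h = Δ (ρ_m − ρ_c)/ρ_m.
h = 14850 m × 730/3380 = 3210 m.

3210 m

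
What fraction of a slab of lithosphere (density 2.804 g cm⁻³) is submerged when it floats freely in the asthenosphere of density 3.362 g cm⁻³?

83.4%

Submerged fraction = ρ_obj/ρ_fluid = 2.804/3.362 = 83.4%.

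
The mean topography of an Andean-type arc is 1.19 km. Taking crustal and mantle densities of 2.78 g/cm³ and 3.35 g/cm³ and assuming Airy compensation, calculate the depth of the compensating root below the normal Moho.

5.8 km

By Archimedes' principle applied to the lithosphere: the weight of the topography is balanced by the buoyancy of the root, ρ_c h = (ρ_m − ρ_c) r.
r = h · ρ_c / (ρ_m − ρ_c) = 1.19 km × 2.78 / (3.35 − 2.78) = 5.8 km.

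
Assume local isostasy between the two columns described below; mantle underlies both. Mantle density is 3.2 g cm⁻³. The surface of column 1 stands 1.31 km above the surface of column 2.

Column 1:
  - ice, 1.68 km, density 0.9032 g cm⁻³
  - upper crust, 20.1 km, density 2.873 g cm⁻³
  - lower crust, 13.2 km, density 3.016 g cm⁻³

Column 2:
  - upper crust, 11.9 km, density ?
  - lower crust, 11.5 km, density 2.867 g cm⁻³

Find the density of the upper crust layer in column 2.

2.79 g cm⁻³

Take the compensation level at the base of the deeper column (depth z_c below the surface of column 1) and equate Σ ρ_i t_i down to z_c; mantle fills any gap and the z_c terms cancel.
Column 1: 1.68×0.9032 + 20.1×2.873 + 13.2×3.016 + (z_c − 34.98)×3.2
Column 2: 1.31×0 + 11.9×ρ + 11.5×2.867 + (z_c − 1.31 − 23.4)×3.2
The z_c×3.2 term appears on both sides and cancels. Collect the known terms of each column as K = Σ(ρt)_known − 3.2 × (depth of known layers): K_1 = 99.075876 − 3.2×34.98 = −12.860124; K_2 = 32.9705 − 3.2×(1.31 + 23.4) = −46.1015.
Balance: K_1 = K_2 + 11.9×ρ, so ρ = (K_1 − K_2)/11.9 = 33.2414/11.9 = 2.79 g cm⁻³.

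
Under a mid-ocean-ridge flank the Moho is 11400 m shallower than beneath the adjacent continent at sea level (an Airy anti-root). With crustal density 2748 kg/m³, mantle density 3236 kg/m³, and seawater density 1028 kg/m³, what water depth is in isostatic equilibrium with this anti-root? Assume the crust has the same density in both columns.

3230 m

Replacing a thickness d of crust by seawater at the top must be balanced by replacing crust with mantle at the base: d (ρ_c − ρ_w) = a (ρ_m − ρ_c).
d = a (ρ_m − ρ_c)/(ρ_c − ρ_w) = 11400 m × 488/1720 = 3230 m.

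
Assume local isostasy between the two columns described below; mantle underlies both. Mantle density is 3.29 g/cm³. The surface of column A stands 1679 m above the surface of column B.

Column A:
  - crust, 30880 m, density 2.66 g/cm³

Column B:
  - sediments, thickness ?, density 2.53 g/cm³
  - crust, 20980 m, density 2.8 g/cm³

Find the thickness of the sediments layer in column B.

Take the compensation level at the base of the deeper column (depth z_c below the surface of column A) and equate Σ ρ_i t_i down to z_c; mantle fills any gap and the z_c terms cancel.
Column A: 30880×2.66 + (z_c − 30880)×3.29
Column B: 1679×0 + x×2.53 + 20980×2.8 + (z_c − 1679 − 20980 − x)×3.29
The z_c×3.29 term appears on both sides and cancels. Collect the known terms of each column as K = Σ(ρt)_known − 3.29 × (depth of known layers): K_A = 82140.8 − 3.29×30880 = −19454.4; K_B = 58744 − 3.29×(1679 + 20980) = −15804.11.
Balance: K_A = K_B − x×(3.29 − 2.53), so x = (K_B − K_A)/(3.29 − 2.53) = 3650.29/0.76 = 4800 m.

4800 m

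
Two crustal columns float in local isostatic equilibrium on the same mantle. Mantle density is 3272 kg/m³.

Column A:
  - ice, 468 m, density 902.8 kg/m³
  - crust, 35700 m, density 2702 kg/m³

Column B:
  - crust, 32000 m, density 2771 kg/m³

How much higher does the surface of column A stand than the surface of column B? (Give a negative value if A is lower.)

1660 m

For any compensation level in the mantle, the mantle terms cancel and isostasy reduces to e = (Σt_A − Σt_B) − (Σ(ρt)_A − Σ(ρt)_B) / ρ_m.
Σt_A = 36168 m; Σt_B = 32000 m; Σ(ρt)_A = 96883910.4; Σ(ρt)_B = 88672000 (in m·kg/m³).
e = (36168 − 32000) − (96883910.4 − 88672000) / 3272 = 1660 m.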